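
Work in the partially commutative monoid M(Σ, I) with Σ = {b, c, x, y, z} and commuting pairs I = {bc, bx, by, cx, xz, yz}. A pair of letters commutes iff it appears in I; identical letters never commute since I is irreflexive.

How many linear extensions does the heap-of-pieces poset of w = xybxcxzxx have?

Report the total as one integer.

piece 0:x — minimal
piece 1:y rests on {0:x}
piece 2:b — minimal
piece 3:x rests on {1:y}
piece 4:c rests on {1:y}
piece 5:x rests on {3:x}
piece 6:z rests on {2:b, 4:c}
piece 7:x rests on {5:x}
piece 8:x rests on {7:x}
minimal pieces: {0:x, 2:b}
ways to finish when only these pieces remain (= sum over removing one remaining piece with nothing left below it):
  1 left: {6}→1  {8}→1
  2 left: {2,6}→1  {4,6}→1  {6,8}→2  {7,8}→1
  3 left: {2,4,6}→2  {2,6,8}→3  {4,6,8}→3  {5,7,8}→1  {6,7,8}→3
  4 left: {2,4,6,8}→8  {2,6,7,8}→6  {3,5,7,8}→1  {4,6,7,8}→6  {5,6,7,8}→4
  5 left: {2,4,6,7,8}→20  {2,5,6,7,8}→10  {3,5,6,7,8}→5  {4,5,6,7,8}→10
  6 left: {2,3,5,6,7,8}→15  {2,4,5,6,7,8}→40  {3,4,5,6,7,8}→15
  7 left: {1,3,4,5,6,7,8}→15  {2,3,4,5,6,7,8}→70
  placing 0:x first → 85 extensions
  placing 2:b first → 15 extensions
total linear extensions = 100

100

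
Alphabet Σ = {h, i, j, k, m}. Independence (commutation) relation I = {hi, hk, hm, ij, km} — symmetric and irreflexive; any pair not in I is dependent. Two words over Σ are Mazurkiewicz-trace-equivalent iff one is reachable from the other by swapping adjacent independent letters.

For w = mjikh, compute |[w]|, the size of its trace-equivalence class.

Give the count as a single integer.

5

0(m) covers ∅
1(j) covers 0:m
2(i) covers 0:m
3(k) covers 1:j, 2:i
4(h) covers 1:j
floor of heap: 0:m
completions by unplaced set U, small U first (add the entries for U minus each lowest piece of U):
  |U|=1: {3}:1  {4}:1
  |U|=2: {2,3}:1  {3,4}:2
  |U|=3: {1,3,4}:2  {2,3,4}:3
  start at 0(m): 5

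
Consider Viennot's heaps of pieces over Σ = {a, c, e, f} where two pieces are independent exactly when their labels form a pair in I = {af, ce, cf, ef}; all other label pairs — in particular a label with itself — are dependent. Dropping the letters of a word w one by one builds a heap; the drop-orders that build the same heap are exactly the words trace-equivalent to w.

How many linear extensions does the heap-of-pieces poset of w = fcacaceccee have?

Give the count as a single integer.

220

piece 0:f — minimal
piece 1:c — minimal
piece 2:a rests on {1:c}
piece 3:c rests on {2:a}
piece 4:a rests on {3:c}
piece 5:c rests on {4:a}
piece 6:e rests on {4:a}
piece 7:c rests on {5:c}
piece 8:c rests on {7:c}
piece 9:e rests on {6:e}
piece 10:e rests on {9:e}
minimal pieces: {0:f, 1:c}
ways to finish when only these pieces remain (= sum over removing one remaining piece with nothing left below it):
  1 left: {0}→1  {8}→1  {10}→1
  2 left: {0,8}→2  {0,10}→2  {7,8}→1  {8,10}→2  {9,10}→1
  3 left: {0,7,8}→3  {0,8,10}→6  {0,9,10}→3  {5,7,8}→1  {6,9,10}→1  {7,8,10}→3  {8,9,10}→3
  4 left: {0,5,7,8}→4  {0,6,9,10}→4  {0,7,8,10}→12  {0,8,9,10}→12  {5,7,8,10}→4  {6,8,9,10}→4  {7,8,9,10}→6
  5 left: {0,5,7,8,10}→20  {0,6,8,9,10}→20  {0,7,8,9,10}→30  {5,7,8,9,10}→10  {6,7,8,9,10}→10
  6 left: {0,5,7,8,9,10}→60  {0,6,7,8,9,10}→60  {5,6,7,8,9,10}→20
  7 left: {0,5,6,7,8,9,10}→140  {4,5,6,7,8,9,10}→20
  8 left: {0,4,5,6,7,8,9,10}→160  {3,4,5,6,7,8,9,10}→20
  9 left: {0,3,4,5,6,7,8,9,10}→180  {2,3,4,5,6,7,8,9,10}→20
  placing 0:f first → 20 extensions
  placing 1:c first → 200 extensions
total linear extensions = 220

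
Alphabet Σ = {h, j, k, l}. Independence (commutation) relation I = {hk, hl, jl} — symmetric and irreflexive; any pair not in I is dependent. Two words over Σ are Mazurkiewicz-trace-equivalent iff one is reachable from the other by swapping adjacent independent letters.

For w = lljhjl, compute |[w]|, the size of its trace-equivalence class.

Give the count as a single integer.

20

piece 0:l — minimal
piece 1:l rests on {0:l}
piece 2:j — minimal
piece 3:h rests on {2:j}
piece 4:j rests on {3:h}
piece 5:l rests on {1:l}
minimal pieces: {0:l, 2:j}
ways to finish when only these pieces remain (= sum over removing one remaining piece with nothing left below it):
  1 left: {4}→1  {5}→1
  2 left: {1,5}→1  {3,4}→1  {4,5}→2
  3 left: {0,1,5}→1  {1,4,5}→3  {2,3,4}→1  {3,4,5}→3
  4 left: {0,1,4,5}→4  {1,3,4,5}→6  {2,3,4,5}→4
  placing 0:l first → 10 extensions
  placing 2:j first → 10 extensions
total linear extensions = 20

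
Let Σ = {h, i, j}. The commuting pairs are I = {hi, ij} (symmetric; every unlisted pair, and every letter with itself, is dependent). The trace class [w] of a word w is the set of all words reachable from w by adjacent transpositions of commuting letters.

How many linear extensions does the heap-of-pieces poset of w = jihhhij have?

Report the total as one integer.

drop 0:j onto floor
drop 1:i onto floor
drop 2:h onto {0:j}
drop 3:h onto {2:h}
drop 4:h onto {3:h}
drop 5:i onto {1:i}
drop 6:j onto {4:h}
ground layer = {0:j, 1:i}
drop-orders for the pieces not yet dropped (sum over which currently-grounded one goes next):
  1 to go: {5} 1  {6} 1
  2 to go: {1,5} 1  {4,6} 1  {5,6} 2
  3 to go: {1,5,6} 3  {3,4,6} 1  {4,5,6} 3
  4 to go: {1,4,5,6} 6  {2,3,4,6} 1  {3,4,5,6} 4
  5 to go: {0,2,3,4,6} 1  {1,3,4,5,6} 10  {2,3,4,5,6} 5
  if 0:j drops first: 15 orders
  if 1:i drops first: 6 orders
heap linearizations: 21

21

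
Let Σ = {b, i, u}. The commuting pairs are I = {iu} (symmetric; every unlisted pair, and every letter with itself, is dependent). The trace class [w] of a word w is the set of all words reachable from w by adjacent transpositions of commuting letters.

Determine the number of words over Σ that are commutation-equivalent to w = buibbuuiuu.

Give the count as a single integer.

10

#0=b has no predecessor
#1=u depends on [0:b]
#2=i depends on [0:b]
#3=b depends on [1:u, 2:i]
#4=b depends on [3:b]
#5=u depends on [4:b]
#6=u depends on [5:u]
#7=i depends on [4:b]
#8=u depends on [6:u]
#9=u depends on [8:u]
sources: [0:b]
N(rest) = Σ N(rest − s) over sources s of rest; N(one piece) = 1:
  size 1 → [7]=1  [9]=1
  size 2 → [7,9]=2  [8,9]=1
  size 3 → [6,8,9]=1  [7,8,9]=3
  size 4 → [5,6,8,9]=1  [6,7,8,9]=4
  size 5 → [5,6,7,8,9]=5
  size 6 → [4,5,6,7,8,9]=5
  size 7 → [3,4,5,6,7,8,9]=5
  size 8 → [1,3,4,5,6,7,8,9]=5  [2,3,4,5,6,7,8,9]=5
  first=0(b) contributes 10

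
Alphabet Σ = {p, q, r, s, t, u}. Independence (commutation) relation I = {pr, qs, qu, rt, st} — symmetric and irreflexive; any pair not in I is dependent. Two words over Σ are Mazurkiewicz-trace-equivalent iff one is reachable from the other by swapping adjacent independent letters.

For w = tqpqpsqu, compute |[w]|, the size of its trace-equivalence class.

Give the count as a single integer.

0(t) covers ∅
1(q) covers 0:t
2(p) covers 1:q
3(q) covers 2:p
4(p) covers 3:q
5(s) covers 4:p
6(q) covers 4:p
7(u) covers 5:s
floor of heap: 0:t
completions by unplaced set U, small U first (add the entries for U minus each lowest piece of U):
  |U|=1: {6}:1  {7}:1
  |U|=2: {5,7}:1  {6,7}:2
  |U|=3: {5,6,7}:3
  |U|=4: {4,5,6,7}:3
  |U|=5: {3,4,5,6,7}:3
  |U|=6: {2,3,4,5,6,7}:3
  start at 0(t): 3

3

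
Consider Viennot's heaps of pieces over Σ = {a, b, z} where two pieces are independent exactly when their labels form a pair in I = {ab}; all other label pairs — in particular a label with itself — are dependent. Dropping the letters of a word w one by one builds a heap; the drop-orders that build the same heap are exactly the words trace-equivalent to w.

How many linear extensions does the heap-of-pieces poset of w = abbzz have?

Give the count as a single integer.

0(a) covers ∅
1(b) covers ∅
2(b) covers 1:b
3(z) covers 0:a, 2:b
4(z) covers 3:z
floor of heap: 0:a, 1:b
completions by unplaced set U, small U first (add the entries for U minus each lowest piece of U):
  |U|=1: {4}:1
  |U|=2: {3,4}:1
  |U|=3: {0,3,4}:1  {2,3,4}:1
  start at 0(a): 1
  start at 1(b): 2
sum over floor = 3

3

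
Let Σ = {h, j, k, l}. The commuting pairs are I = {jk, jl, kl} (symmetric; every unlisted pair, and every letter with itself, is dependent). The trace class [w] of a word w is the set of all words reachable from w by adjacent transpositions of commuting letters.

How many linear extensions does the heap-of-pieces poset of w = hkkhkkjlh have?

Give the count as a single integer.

0(h) covers ∅
1(k) covers 0:h
2(k) covers 1:k
3(h) covers 2:k
4(k) covers 3:h
5(k) covers 4:k
6(j) covers 3:h
7(l) covers 3:h
8(h) covers 5:k, 6:j, 7:l
floor of heap: 0:h
completions by unplaced set U, small U first (add the entries for U minus each lowest piece of U):
  |U|=1: {8}:1
  |U|=2: {5,8}:1  {6,8}:1  {7,8}:1
  |U|=3: {4,5,8}:1  {5,6,8}:2  {5,7,8}:2  {6,7,8}:2
  |U|=4: {4,5,6,8}:3  {4,5,7,8}:3  {5,6,7,8}:6
  |U|=5: {4,5,6,7,8}:12
  |U|=6: {3,4,5,6,7,8}:12
  |U|=7: {2,3,4,5,6,7,8}:12
  start at 0(h): 12

12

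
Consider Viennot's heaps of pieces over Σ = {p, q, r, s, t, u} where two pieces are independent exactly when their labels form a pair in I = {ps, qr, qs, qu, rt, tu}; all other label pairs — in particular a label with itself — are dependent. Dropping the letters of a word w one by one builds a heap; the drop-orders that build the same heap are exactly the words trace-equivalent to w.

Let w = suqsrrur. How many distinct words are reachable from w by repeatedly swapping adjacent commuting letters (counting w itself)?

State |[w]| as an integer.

drop 0:s onto floor
drop 1:u onto {0:s}
drop 2:q onto floor
drop 3:s onto {1:u}
drop 4:r onto {3:s}
drop 5:r onto {4:r}
drop 6:u onto {5:r}
drop 7:r onto {6:u}
ground layer = {0:s, 2:q}
drop-orders for the pieces not yet dropped (sum over which currently-grounded one goes next):
  1 to go: {2} 1  {7} 1
  2 to go: {2,7} 2  {6,7} 1
  3 to go: {2,6,7} 3  {5,6,7} 1
  4 to go: {2,5,6,7} 4  {4,5,6,7} 1
  5 to go: {2,4,5,6,7} 5  {3,4,5,6,7} 1
  6 to go: {1,3,4,5,6,7} 1  {2,3,4,5,6,7} 6
  if 0:s drops first: 7 orders
  if 2:q drops first: 1 orders
heap linearizations: 8

8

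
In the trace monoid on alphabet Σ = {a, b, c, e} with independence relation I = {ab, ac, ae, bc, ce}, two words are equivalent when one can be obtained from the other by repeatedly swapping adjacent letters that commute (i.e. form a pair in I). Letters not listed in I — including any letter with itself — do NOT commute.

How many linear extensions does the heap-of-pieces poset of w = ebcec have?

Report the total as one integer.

10

#0=e has no predecessor
#1=b depends on [0:e]
#2=c has no predecessor
#3=e depends on [1:b]
#4=c depends on [2:c]
sources: [0:e, 2:c]
N(rest) = Σ N(rest − s) over sources s of rest; N(one piece) = 1:
  size 1 → [3]=1  [4]=1
  size 2 → [1,3]=1  [2,4]=1  [3,4]=2
  size 3 → [0,1,3]=1  [1,3,4]=3  [2,3,4]=3
  first=0(e) contributes 6
  first=2(c) contributes 4
|[w]| = 10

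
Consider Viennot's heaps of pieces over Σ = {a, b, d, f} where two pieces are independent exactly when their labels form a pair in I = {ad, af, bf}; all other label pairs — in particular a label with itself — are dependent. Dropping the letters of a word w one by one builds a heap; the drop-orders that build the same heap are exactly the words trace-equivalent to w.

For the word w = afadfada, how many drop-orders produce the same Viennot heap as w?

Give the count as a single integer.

70

piece 0:a — minimal
piece 1:f — minimal
piece 2:a rests on {0:a}
piece 3:d rests on {1:f}
piece 4:f rests on {3:d}
piece 5:a rests on {2:a}
piece 6:d rests on {4:f}
piece 7:a rests on {5:a}
minimal pieces: {0:a, 1:f}
ways to finish when only these pieces remain (= sum over removing one remaining piece with nothing left below it):
  1 left: {6}→1  {7}→1
  2 left: {4,6}→1  {5,7}→1  {6,7}→2
  3 left: {2,5,7}→1  {3,4,6}→1  {4,6,7}→3  {5,6,7}→3
  4 left: {0,2,5,7}→1  {1,3,4,6}→1  {2,5,6,7}→4  {3,4,6,7}→4  {4,5,6,7}→6
  5 left: {0,2,5,6,7}→5  {1,3,4,6,7}→5  {2,4,5,6,7}→10  {3,4,5,6,7}→10
  6 left: {0,2,4,5,6,7}→15  {1,3,4,5,6,7}→15  {2,3,4,5,6,7}→20
  placing 0:a first → 35 extensions
  placing 1:f first → 35 extensions
total linear extensions = 70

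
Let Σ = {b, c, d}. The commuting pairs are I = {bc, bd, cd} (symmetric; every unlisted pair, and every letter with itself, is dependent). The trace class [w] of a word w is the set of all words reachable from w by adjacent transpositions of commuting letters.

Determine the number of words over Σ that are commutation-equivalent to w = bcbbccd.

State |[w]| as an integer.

140

#0=b has no predecessor
#1=c has no predecessor
#2=b depends on [0:b]
#3=b depends on [2:b]
#4=c depends on [1:c]
#5=c depends on [4:c]
#6=d has no predecessor
sources: [0:b, 1:c, 6:d]
N(rest) = Σ N(rest − s) over sources s of rest; N(one piece) = 1:
  size 1 → [3]=1  [5]=1  [6]=1
  size 2 → [2,3]=1  [3,5]=2  [3,6]=2  [4,5]=1  [5,6]=2
  size 3 → [0,2,3]=1  [1,4,5]=1  [2,3,5]=3  [2,3,6]=3  [3,4,5]=3  [3,5,6]=6  [4,5,6]=3
  size 4 → [0,2,3,5]=4  [0,2,3,6]=4  [1,3,4,5]=4  [1,4,5,6]=4  [2,3,4,5]=6  [2,3,5,6]=12  [3,4,5,6]=12
  size 5 → [0,2,3,4,5]=10  [0,2,3,5,6]=20  [1,2,3,4,5]=10  [1,3,4,5,6]=20  [2,3,4,5,6]=30
  first=0(b) contributes 60
  first=1(c) contributes 60
  first=6(d) contributes 20
|[w]| = 140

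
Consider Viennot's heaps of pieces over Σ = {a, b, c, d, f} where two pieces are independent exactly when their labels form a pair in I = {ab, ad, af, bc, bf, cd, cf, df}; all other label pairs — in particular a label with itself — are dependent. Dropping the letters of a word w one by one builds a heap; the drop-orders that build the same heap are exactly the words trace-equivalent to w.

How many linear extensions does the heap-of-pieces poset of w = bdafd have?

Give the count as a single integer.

20

0(b) covers ∅
1(d) covers 0:b
2(a) covers ∅
3(f) covers ∅
4(d) covers 1:d
floor of heap: 0:b, 2:a, 3:f
completions by unplaced set U, small U first (add the entries for U minus each lowest piece of U):
  |U|=1: {2}:1  {3}:1  {4}:1
  |U|=2: {1,4}:1  {2,3}:2  {2,4}:2  {3,4}:2
  |U|=3: {0,1,4}:1  {1,2,4}:3  {1,3,4}:3  {2,3,4}:6
  start at 0(b): 12
  start at 2(a): 4
  start at 3(f): 4
sum over floor = 20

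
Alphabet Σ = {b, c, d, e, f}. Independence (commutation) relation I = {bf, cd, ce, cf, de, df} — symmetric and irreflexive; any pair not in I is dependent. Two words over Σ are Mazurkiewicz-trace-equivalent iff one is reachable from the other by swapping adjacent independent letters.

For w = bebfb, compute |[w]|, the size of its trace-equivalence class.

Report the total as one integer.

drop 0:b onto floor
drop 1:e onto {0:b}
drop 2:b onto {1:e}
drop 3:f onto {1:e}
drop 4:b onto {2:b}
ground layer = {0:b}
drop-orders for the pieces not yet dropped (sum over which currently-grounded one goes next):
  1 to go: {3} 1  {4} 1
  2 to go: {2,4} 1  {3,4} 2
  3 to go: {2,3,4} 3
  if 0:b drops first: 3 orders

3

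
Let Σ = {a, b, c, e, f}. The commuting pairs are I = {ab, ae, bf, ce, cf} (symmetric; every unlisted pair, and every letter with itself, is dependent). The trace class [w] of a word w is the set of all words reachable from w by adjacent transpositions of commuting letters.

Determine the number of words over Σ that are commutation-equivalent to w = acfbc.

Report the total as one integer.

4

drop 0:a onto floor
drop 1:c onto {0:a}
drop 2:f onto {0:a}
drop 3:b onto {1:c}
drop 4:c onto {3:b}
ground layer = {0:a}
drop-orders for the pieces not yet dropped (sum over which currently-grounded one goes next):
  1 to go: {2} 1  {4} 1
  2 to go: {2,4} 2  {3,4} 1
  3 to go: {1,3,4} 1  {2,3,4} 3
  if 0:a drops first: 4 orders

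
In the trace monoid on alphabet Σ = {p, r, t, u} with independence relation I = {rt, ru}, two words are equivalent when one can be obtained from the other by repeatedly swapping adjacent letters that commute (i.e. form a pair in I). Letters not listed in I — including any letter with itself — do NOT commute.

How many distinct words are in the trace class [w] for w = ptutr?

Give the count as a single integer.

drop 0:p onto floor
drop 1:t onto {0:p}
drop 2:u onto {1:t}
drop 3:t onto {2:u}
drop 4:r onto {0:p}
ground layer = {0:p}
drop-orders for the pieces not yet dropped (sum over which currently-grounded one goes next):
  1 to go: {3} 1  {4} 1
  2 to go: {2,3} 1  {3,4} 2
  3 to go: {1,2,3} 1  {2,3,4} 3
  if 0:p drops first: 4 orders

4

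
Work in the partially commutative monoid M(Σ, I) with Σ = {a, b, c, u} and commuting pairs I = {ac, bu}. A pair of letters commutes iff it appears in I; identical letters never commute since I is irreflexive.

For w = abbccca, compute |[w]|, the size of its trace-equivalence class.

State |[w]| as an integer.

drop 0:a onto floor
drop 1:b onto {0:a}
drop 2:b onto {1:b}
drop 3:c onto {2:b}
drop 4:c onto {3:c}
drop 5:c onto {4:c}
drop 6:a onto {2:b}
ground layer = {0:a}
drop-orders for the pieces not yet dropped (sum over which currently-grounded one goes next):
  1 to go: {5} 1  {6} 1
  2 to go: {4,5} 1  {5,6} 2
  3 to go: {3,4,5} 1  {4,5,6} 3
  4 to go: {3,4,5,6} 4
  5 to go: {2,3,4,5,6} 4
  if 0:a drops first: 4 orders

4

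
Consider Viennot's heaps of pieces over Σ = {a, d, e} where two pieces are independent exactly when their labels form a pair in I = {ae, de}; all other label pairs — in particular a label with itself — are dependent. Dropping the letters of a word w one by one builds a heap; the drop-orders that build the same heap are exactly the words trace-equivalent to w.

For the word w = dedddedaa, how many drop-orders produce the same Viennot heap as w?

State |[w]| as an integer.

36

drop 0:d onto floor
drop 1:e onto floor
drop 2:d onto {0:d}
drop 3:d onto {2:d}
drop 4:d onto {3:d}
drop 5:e onto {1:e}
drop 6:d onto {4:d}
drop 7:a onto {6:d}
drop 8:a onto {7:a}
ground layer = {0:d, 1:e}
drop-orders for the pieces not yet dropped (sum over which currently-grounded one goes next):
  1 to go: {5} 1  {8} 1
  2 to go: {1,5} 1  {5,8} 2  {7,8} 1
  3 to go: {1,5,8} 3  {5,7,8} 3  {6,7,8} 1
  4 to go: {1,5,7,8} 6  {4,6,7,8} 1  {5,6,7,8} 4
  5 to go: {1,5,6,7,8} 10  {3,4,6,7,8} 1  {4,5,6,7,8} 5
  6 to go: {1,4,5,6,7,8} 15  {2,3,4,6,7,8} 1  {3,4,5,6,7,8} 6
  7 to go: {0,2,3,4,6,7,8} 1  {1,3,4,5,6,7,8} 21  {2,3,4,5,6,7,8} 7
  if 0:d drops first: 28 orders
  if 1:e drops first: 8 orders
heap linearizations: 36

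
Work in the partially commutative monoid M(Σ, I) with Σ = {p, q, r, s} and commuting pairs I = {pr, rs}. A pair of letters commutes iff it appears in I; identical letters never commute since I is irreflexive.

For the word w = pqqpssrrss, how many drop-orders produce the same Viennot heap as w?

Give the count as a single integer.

21

piece 0:p — minimal
piece 1:q rests on {0:p}
piece 2:q rests on {1:q}
piece 3:p rests on {2:q}
piece 4:s rests on {3:p}
piece 5:s rests on {4:s}
piece 6:r rests on {2:q}
piece 7:r rests on {6:r}
piece 8:s rests on {5:s}
piece 9:s rests on {8:s}
minimal pieces: {0:p}
ways to finish when only these pieces remain (= sum over removing one remaining piece with nothing left below it):
  1 left: {7}→1  {9}→1
  2 left: {6,7}→1  {7,9}→2  {8,9}→1
  3 left: {5,8,9}→1  {6,7,9}→3  {7,8,9}→3
  4 left: {4,5,8,9}→1  {5,7,8,9}→4  {6,7,8,9}→6
  5 left: {3,4,5,8,9}→1  {4,5,7,8,9}→5  {5,6,7,8,9}→10
  6 left: {3,4,5,7,8,9}→6  {4,5,6,7,8,9}→15
  7 left: {3,4,5,6,7,8,9}→21
  8 left: {2,3,4,5,6,7,8,9}→21
  placing 0:p first → 21 extensions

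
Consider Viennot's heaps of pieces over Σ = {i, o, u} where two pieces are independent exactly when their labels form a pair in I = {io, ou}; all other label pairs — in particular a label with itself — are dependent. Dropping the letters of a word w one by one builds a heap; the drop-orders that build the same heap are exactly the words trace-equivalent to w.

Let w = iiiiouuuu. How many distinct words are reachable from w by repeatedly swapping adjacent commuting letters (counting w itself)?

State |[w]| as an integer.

9

piece 0:i — minimal
piece 1:i rests on {0:i}
piece 2:i rests on {1:i}
piece 3:i rests on {2:i}
piece 4:o — minimal
piece 5:u rests on {3:i}
piece 6:u rests on {5:u}
piece 7:u rests on {6:u}
piece 8:u rests on {7:u}
minimal pieces: {0:i, 4:o}
ways to finish when only these pieces remain (= sum over removing one remaining piece with nothing left below it):
  1 left: {4}→1  {8}→1
  2 left: {4,8}→2  {7,8}→1
  3 left: {4,7,8}→3  {6,7,8}→1
  4 left: {4,6,7,8}→4  {5,6,7,8}→1
  5 left: {3,5,6,7,8}→1  {4,5,6,7,8}→5
  6 left: {2,3,5,6,7,8}→1  {3,4,5,6,7,8}→6
  7 left: {1,2,3,5,6,7,8}→1  {2,3,4,5,6,7,8}→7
  placing 0:i first → 8 extensions
  placing 4:o first → 1 extensions
total linear extensions = 9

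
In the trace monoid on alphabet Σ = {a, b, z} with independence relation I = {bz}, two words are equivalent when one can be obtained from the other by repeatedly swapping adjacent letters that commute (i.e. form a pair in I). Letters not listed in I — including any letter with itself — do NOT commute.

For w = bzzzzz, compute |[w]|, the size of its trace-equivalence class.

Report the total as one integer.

6

piece 0:b — minimal
piece 1:z — minimal
piece 2:z rests on {1:z}
piece 3:z rests on {2:z}
piece 4:z rests on {3:z}
piece 5:z rests on {4:z}
minimal pieces: {0:b, 1:z}
ways to finish when only these pieces remain (= sum over removing one remaining piece with nothing left below it):
  1 left: {0}→1  {5}→1
  2 left: {0,5}→2  {4,5}→1
  3 left: {0,4,5}→3  {3,4,5}→1
  4 left: {0,3,4,5}→4  {2,3,4,5}→1
  placing 0:b first → 1 extensions
  placing 1:z first → 5 extensions
total linear extensions = 6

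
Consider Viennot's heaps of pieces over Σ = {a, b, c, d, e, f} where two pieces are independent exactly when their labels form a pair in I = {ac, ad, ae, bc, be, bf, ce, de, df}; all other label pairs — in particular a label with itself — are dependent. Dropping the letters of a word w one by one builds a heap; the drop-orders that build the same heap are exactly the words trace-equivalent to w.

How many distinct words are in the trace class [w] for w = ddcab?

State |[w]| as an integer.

#0=d has no predecessor
#1=d depends on [0:d]
#2=c depends on [1:d]
#3=a has no predecessor
#4=b depends on [1:d, 3:a]
sources: [0:d, 3:a]
N(rest) = Σ N(rest − s) over sources s of rest; N(one piece) = 1:
  size 1 → [2]=1  [4]=1
  size 2 → [2,4]=2  [3,4]=1
  size 3 → [1,2,4]=2  [2,3,4]=3
  first=0(d) contributes 5
  first=3(a) contributes 2
|[w]| = 7

7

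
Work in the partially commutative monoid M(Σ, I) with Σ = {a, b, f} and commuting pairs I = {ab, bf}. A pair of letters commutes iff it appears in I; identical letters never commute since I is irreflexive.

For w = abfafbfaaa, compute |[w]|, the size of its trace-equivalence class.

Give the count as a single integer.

45

piece 0:a — minimal
piece 1:b — minimal
piece 2:f rests on {0:a}
piece 3:a rests on {2:f}
piece 4:f rests on {3:a}
piece 5:b rests on {1:b}
piece 6:f rests on {4:f}
piece 7:a rests on {6:f}
piece 8:a rests on {7:a}
piece 9:a rests on {8:a}
minimal pieces: {0:a, 1:b}
ways to finish when only these pieces remain (= sum over removing one remaining piece with nothing left below it):
  1 left: {5}→1  {9}→1
  2 left: {1,5}→1  {5,9}→2  {8,9}→1
  3 left: {1,5,9}→3  {5,8,9}→3  {7,8,9}→1
  4 left: {1,5,8,9}→6  {5,7,8,9}→4  {6,7,8,9}→1
  5 left: {1,5,7,8,9}→10  {4,6,7,8,9}→1  {5,6,7,8,9}→5
  6 left: {1,5,6,7,8,9}→15  {3,4,6,7,8,9}→1  {4,5,6,7,8,9}→6
  7 left: {1,4,5,6,7,8,9}→21  {2,3,4,6,7,8,9}→1  {3,4,5,6,7,8,9}→7
  8 left: {0,2,3,4,6,7,8,9}→1  {1,3,4,5,6,7,8,9}→28  {2,3,4,5,6,7,8,9}→8
  placing 0:a first → 36 extensions
  placing 1:b first → 9 extensions
total linear extensions = 45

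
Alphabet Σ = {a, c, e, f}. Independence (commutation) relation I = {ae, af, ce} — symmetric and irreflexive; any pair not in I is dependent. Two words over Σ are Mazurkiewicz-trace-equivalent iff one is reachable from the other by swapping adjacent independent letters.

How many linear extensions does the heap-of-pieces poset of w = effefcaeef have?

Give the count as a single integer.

0(e) covers ∅
1(f) covers 0:e
2(f) covers 1:f
3(e) covers 2:f
4(f) covers 3:e
5(c) covers 4:f
6(a) covers 5:c
7(e) covers 4:f
8(e) covers 7:e
9(f) covers 5:c, 8:e
floor of heap: 0:e
completions by unplaced set U, small U first (add the entries for U minus each lowest piece of U):
  |U|=1: {6}:1  {9}:1
  |U|=2: {6,9}:2  {8,9}:1
  |U|=3: {5,6,9}:2  {6,8,9}:3  {7,8,9}:1
  |U|=4: {5,6,8,9}:5  {6,7,8,9}:4
  |U|=5: {5,6,7,8,9}:9
  |U|=6: {4,5,6,7,8,9}:9
  |U|=7: {3,4,5,6,7,8,9}:9
  |U|=8: {2,3,4,5,6,7,8,9}:9
  start at 0(e): 9

9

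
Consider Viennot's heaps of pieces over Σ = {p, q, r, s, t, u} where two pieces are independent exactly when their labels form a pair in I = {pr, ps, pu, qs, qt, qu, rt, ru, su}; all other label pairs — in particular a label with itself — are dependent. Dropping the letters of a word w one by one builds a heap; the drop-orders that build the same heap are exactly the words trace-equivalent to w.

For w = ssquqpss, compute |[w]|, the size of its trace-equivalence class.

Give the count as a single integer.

0(s) covers ∅
1(s) covers 0:s
2(q) covers ∅
3(u) covers ∅
4(q) covers 2:q
5(p) covers 4:q
6(s) covers 1:s
7(s) covers 6:s
floor of heap: 0:s, 2:q, 3:u
completions by unplaced set U, small U first (add the entries for U minus each lowest piece of U):
  |U|=1: {3}:1  {5}:1  {7}:1
  |U|=2: {3,5}:2  {3,7}:2  {4,5}:1  {5,7}:2  {6,7}:1
  |U|=3: {1,6,7}:1  {2,4,5}:1  {3,4,5}:3  {3,5,7}:6  {3,6,7}:3  {4,5,7}:3  {5,6,7}:3
  |U|=4: {0,1,6,7}:1  {1,3,6,7}:4  {1,5,6,7}:4  {2,3,4,5}:4  {2,4,5,7}:4  {3,4,5,7}:12  {3,5,6,7}:12  {4,5,6,7}:6
  |U|=5: {0,1,3,6,7}:5  {0,1,5,6,7}:5  {1,3,5,6,7}:20  {1,4,5,6,7}:10  {2,3,4,5,7}:20  {2,4,5,6,7}:10  {3,4,5,6,7}:30
  |U|=6: {0,1,3,5,6,7}:30  {0,1,4,5,6,7}:15  {1,2,4,5,6,7}:20  {1,3,4,5,6,7}:60  {2,3,4,5,6,7}:60
  start at 0(s): 140
  start at 2(q): 105
  start at 3(u): 35
sum over floor = 280

280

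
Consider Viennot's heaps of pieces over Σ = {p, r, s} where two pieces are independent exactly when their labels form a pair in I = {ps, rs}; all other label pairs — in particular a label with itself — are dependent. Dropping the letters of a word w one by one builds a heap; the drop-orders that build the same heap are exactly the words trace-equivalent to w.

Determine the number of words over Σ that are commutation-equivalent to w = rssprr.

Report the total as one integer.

15

piece 0:r — minimal
piece 1:s — minimal
piece 2:s rests on {1:s}
piece 3:p rests on {0:r}
piece 4:r rests on {3:p}
piece 5:r rests on {4:r}
minimal pieces: {0:r, 1:s}
ways to finish when only these pieces remain (= sum over removing one remaining piece with nothing left below it):
  1 left: {2}→1  {5}→1
  2 left: {1,2}→1  {2,5}→2  {4,5}→1
  3 left: {1,2,5}→3  {2,4,5}→3  {3,4,5}→1
  4 left: {0,3,4,5}→1  {1,2,4,5}→6  {2,3,4,5}→4
  placing 0:r first → 10 extensions
  placing 1:s first → 5 extensions
total linear extensions = 15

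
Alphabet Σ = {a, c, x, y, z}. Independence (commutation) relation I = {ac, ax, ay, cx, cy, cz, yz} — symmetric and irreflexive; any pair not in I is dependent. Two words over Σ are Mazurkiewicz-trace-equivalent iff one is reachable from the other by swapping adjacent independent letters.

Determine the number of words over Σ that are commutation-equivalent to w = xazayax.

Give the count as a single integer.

21

0(x) covers ∅
1(a) covers ∅
2(z) covers 0:x, 1:a
3(a) covers 2:z
4(y) covers 0:x
5(a) covers 3:a
6(x) covers 2:z, 4:y
floor of heap: 0:x, 1:a
completions by unplaced set U, small U first (add the entries for U minus each lowest piece of U):
  |U|=1: {5}:1  {6}:1
  |U|=2: {3,5}:1  {4,6}:1  {5,6}:2
  |U|=3: {3,5,6}:3  {4,5,6}:3
  |U|=4: {2,3,5,6}:3  {3,4,5,6}:6
  |U|=5: {1,2,3,5,6}:3  {2,3,4,5,6}:9
  start at 0(x): 12
  start at 1(a): 9
sum over floor = 21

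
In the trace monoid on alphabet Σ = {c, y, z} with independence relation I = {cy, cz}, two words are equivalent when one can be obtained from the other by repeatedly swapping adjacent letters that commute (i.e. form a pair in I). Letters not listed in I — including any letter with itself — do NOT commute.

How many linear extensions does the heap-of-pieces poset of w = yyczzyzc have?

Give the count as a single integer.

#0=y has no predecessor
#1=y depends on [0:y]
#2=c has no predecessor
#3=z depends on [1:y]
#4=z depends on [3:z]
#5=y depends on [4:z]
#6=z depends on [5:y]
#7=c depends on [2:c]
sources: [0:y, 2:c]
N(rest) = Σ N(rest − s) over sources s of rest; N(one piece) = 1:
  size 1 → [6]=1  [7]=1
  size 2 → [2,7]=1  [5,6]=1  [6,7]=2
  size 3 → [2,6,7]=3  [4,5,6]=1  [5,6,7]=3
  size 4 → [2,5,6,7]=6  [3,4,5,6]=1  [4,5,6,7]=4
  size 5 → [1,3,4,5,6]=1  [2,4,5,6,7]=10  [3,4,5,6,7]=5
  size 6 → [0,1,3,4,5,6]=1  [1,3,4,5,6,7]=6  [2,3,4,5,6,7]=15
  first=0(y) contributes 21
  first=2(c) contributes 7
|[w]| = 28

28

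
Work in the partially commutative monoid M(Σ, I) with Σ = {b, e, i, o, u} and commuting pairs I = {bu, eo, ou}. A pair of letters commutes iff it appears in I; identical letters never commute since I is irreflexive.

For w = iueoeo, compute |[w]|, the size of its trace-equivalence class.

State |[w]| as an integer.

10

#0=i has no predecessor
#1=u depends on [0:i]
#2=e depends on [1:u]
#3=o depends on [0:i]
#4=e depends on [2:e]
#5=o depends on [3:o]
sources: [0:i]
N(rest) = Σ N(rest − s) over sources s of rest; N(one piece) = 1:
  size 1 → [4]=1  [5]=1
  size 2 → [2,4]=1  [3,5]=1  [4,5]=2
  size 3 → [1,2,4]=1  [2,4,5]=3  [3,4,5]=3
  size 4 → [1,2,4,5]=4  [2,3,4,5]=6
  first=0(i) contributes 10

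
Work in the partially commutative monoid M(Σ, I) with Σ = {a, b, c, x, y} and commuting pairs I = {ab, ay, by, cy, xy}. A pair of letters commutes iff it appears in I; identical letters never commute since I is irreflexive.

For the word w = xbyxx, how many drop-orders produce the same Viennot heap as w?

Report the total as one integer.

0(x) covers ∅
1(b) covers 0:x
2(y) covers ∅
3(x) covers 1:b
4(x) covers 3:x
floor of heap: 0:x, 2:y
completions by unplaced set U, small U first (add the entries for U minus each lowest piece of U):
  |U|=1: {2}:1  {4}:1
  |U|=2: {2,4}:2  {3,4}:1
  |U|=3: {1,3,4}:1  {2,3,4}:3
  start at 0(x): 4
  start at 2(y): 1
sum over floor = 5

5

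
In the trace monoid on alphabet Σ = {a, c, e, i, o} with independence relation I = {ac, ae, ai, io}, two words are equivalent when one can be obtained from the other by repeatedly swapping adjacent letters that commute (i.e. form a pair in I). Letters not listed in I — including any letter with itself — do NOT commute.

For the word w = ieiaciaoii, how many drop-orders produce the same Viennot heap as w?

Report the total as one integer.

100

drop 0:i onto floor
drop 1:e onto {0:i}
drop 2:i onto {1:e}
drop 3:a onto floor
drop 4:c onto {2:i}
drop 5:i onto {4:c}
drop 6:a onto {3:a}
drop 7:o onto {4:c, 6:a}
drop 8:i onto {5:i}
drop 9:i onto {8:i}
ground layer = {0:i, 3:a}
drop-orders for the pieces not yet dropped (sum over which currently-grounded one goes next):
  1 to go: {7} 1  {9} 1
  2 to go: {6,7} 1  {7,9} 2  {8,9} 1
  3 to go: {3,6,7} 1  {5,8,9} 1  {6,7,9} 3  {7,8,9} 3
  4 to go: {3,6,7,9} 4  {5,7,8,9} 4  {6,7,8,9} 6
  5 to go: {3,6,7,8,9} 10  {4,5,7,8,9} 4  {5,6,7,8,9} 10
  6 to go: {2,4,5,7,8,9} 4  {3,5,6,7,8,9} 20  {4,5,6,7,8,9} 14
  7 to go: {1,2,4,5,7,8,9} 4  {2,4,5,6,7,8,9} 18  {3,4,5,6,7,8,9} 34
  8 to go: {0,1,2,4,5,7,8,9} 4  {1,2,4,5,6,7,8,9} 22  {2,3,4,5,6,7,8,9} 52
  if 0:i drops first: 74 orders
  if 3:a drops first: 26 orders
heap linearizations: 100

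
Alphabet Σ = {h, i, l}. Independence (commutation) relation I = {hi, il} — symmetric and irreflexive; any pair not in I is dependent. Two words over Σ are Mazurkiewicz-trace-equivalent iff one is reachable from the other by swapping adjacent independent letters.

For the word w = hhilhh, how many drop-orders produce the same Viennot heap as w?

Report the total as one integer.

6

piece 0:h — minimal
piece 1:h rests on {0:h}
piece 2:i — minimal
piece 3:l rests on {1:h}
piece 4:h rests on {3:l}
piece 5:h rests on {4:h}
minimal pieces: {0:h, 2:i}
ways to finish when only these pieces remain (= sum over removing one remaining piece with nothing left below it):
  1 left: {2}→1  {5}→1
  2 left: {2,5}→2  {4,5}→1
  3 left: {2,4,5}→3  {3,4,5}→1
  4 left: {1,3,4,5}→1  {2,3,4,5}→4
  placing 0:h first → 5 extensions
  placing 2:i first → 1 extensions
total linear extensions = 6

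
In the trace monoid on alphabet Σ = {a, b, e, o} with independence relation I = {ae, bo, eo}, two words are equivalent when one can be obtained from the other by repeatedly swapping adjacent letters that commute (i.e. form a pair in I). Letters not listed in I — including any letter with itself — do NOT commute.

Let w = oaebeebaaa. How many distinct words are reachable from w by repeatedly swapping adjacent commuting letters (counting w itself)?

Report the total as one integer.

3

#0=o has no predecessor
#1=a depends on [0:o]
#2=e has no predecessor
#3=b depends on [1:a, 2:e]
#4=e depends on [3:b]
#5=e depends on [4:e]
#6=b depends on [5:e]
#7=a depends on [6:b]
#8=a depends on [7:a]
#9=a depends on [8:a]
sources: [0:o, 2:e]
N(rest) = Σ N(rest − s) over sources s of rest; N(one piece) = 1:
  size 1 → [9]=1
  size 2 → [8,9]=1
  size 3 → [7,8,9]=1
  size 4 → [6,7,8,9]=1
  size 5 → [5,6,7,8,9]=1
  size 6 → [4,5,6,7,8,9]=1
  size 7 → [3,4,5,6,7,8,9]=1
  size 8 → [1,3,4,5,6,7,8,9]=1  [2,3,4,5,6,7,8,9]=1
  first=0(o) contributes 2
  first=2(e) contributes 1
|[w]| = 3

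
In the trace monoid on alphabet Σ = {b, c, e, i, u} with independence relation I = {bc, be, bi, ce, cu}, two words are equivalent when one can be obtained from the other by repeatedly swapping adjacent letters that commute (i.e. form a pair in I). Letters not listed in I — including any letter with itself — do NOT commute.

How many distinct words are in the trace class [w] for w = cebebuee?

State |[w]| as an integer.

48

#0=c has no predecessor
#1=e has no predecessor
#2=b has no predecessor
#3=e depends on [1:e]
#4=b depends on [2:b]
#5=u depends on [3:e, 4:b]
#6=e depends on [5:u]
#7=e depends on [6:e]
sources: [0:c, 1:e, 2:b]
N(rest) = Σ N(rest − s) over sources s of rest; N(one piece) = 1:
  size 1 → [0]=1  [7]=1
  size 2 → [0,7]=2  [6,7]=1
  size 3 → [0,6,7]=3  [5,6,7]=1
  size 4 → [0,5,6,7]=4  [3,5,6,7]=1  [4,5,6,7]=1
  size 5 → [0,3,5,6,7]=5  [0,4,5,6,7]=5  [1,3,5,6,7]=1  [2,4,5,6,7]=1  [3,4,5,6,7]=2
  size 6 → [0,1,3,5,6,7]=6  [0,2,4,5,6,7]=6  [0,3,4,5,6,7]=12  [1,3,4,5,6,7]=3  [2,3,4,5,6,7]=3
  first=0(c) contributes 6
  first=1(e) contributes 21
  first=2(b) contributes 21
|[w]| = 48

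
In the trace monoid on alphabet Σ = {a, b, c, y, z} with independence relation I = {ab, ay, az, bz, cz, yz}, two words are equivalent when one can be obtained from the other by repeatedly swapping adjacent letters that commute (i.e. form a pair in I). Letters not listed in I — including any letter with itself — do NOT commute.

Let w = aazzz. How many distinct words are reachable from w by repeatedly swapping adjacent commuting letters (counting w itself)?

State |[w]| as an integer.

10

drop 0:a onto floor
drop 1:a onto {0:a}
drop 2:z onto floor
drop 3:z onto {2:z}
drop 4:z onto {3:z}
ground layer = {0:a, 2:z}
drop-orders for the pieces not yet dropped (sum over which currently-grounded one goes next):
  1 to go: {1} 1  {4} 1
  2 to go: {0,1} 1  {1,4} 2  {3,4} 1
  3 to go: {0,1,4} 3  {1,3,4} 3  {2,3,4} 1
  if 0:a drops first: 4 orders
  if 2:z drops first: 6 orders
heap linearizations: 10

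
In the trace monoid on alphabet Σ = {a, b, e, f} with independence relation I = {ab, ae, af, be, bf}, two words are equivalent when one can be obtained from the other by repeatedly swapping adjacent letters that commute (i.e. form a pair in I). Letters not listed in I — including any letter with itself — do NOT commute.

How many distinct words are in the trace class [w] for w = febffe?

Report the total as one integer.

6

drop 0:f onto floor
drop 1:e onto {0:f}
drop 2:b onto floor
drop 3:f onto {1:e}
drop 4:f onto {3:f}
drop 5:e onto {4:f}
ground layer = {0:f, 2:b}
drop-orders for the pieces not yet dropped (sum over which currently-grounded one goes next):
  1 to go: {2} 1  {5} 1
  2 to go: {2,5} 2  {4,5} 1
  3 to go: {2,4,5} 3  {3,4,5} 1
  4 to go: {1,3,4,5} 1  {2,3,4,5} 4
  if 0:f drops first: 5 orders
  if 2:b drops first: 1 orders
heap linearizations: 6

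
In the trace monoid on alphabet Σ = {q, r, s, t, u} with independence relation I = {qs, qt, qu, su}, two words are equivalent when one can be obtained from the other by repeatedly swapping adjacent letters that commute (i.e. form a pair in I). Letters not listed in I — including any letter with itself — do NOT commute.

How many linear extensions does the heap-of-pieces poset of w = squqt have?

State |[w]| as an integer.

piece 0:s — minimal
piece 1:q — minimal
piece 2:u — minimal
piece 3:q rests on {1:q}
piece 4:t rests on {0:s, 2:u}
minimal pieces: {0:s, 1:q, 2:u}
ways to finish when only these pieces remain (= sum over removing one remaining piece with nothing left below it):
  1 left: {3}→1  {4}→1
  2 left: {0,4}→1  {1,3}→1  {2,4}→1  {3,4}→2
  3 left: {0,2,4}→2  {0,3,4}→3  {1,3,4}→3  {2,3,4}→3
  placing 0:s first → 6 extensions
  placing 1:q first → 8 extensions
  placing 2:u first → 6 extensions
total linear extensions = 20

20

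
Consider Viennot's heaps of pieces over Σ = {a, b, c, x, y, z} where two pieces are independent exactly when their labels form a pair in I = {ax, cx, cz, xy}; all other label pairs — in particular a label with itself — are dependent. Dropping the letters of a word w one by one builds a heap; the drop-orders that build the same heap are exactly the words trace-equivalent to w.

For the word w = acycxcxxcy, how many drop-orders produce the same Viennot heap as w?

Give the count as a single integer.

#0=a has no predecessor
#1=c depends on [0:a]
#2=y depends on [1:c]
#3=c depends on [2:y]
#4=x has no predecessor
#5=c depends on [3:c]
#6=x depends on [4:x]
#7=x depends on [6:x]
#8=c depends on [5:c]
#9=y depends on [8:c]
sources: [0:a, 4:x]
N(rest) = Σ N(rest − s) over sources s of rest; N(one piece) = 1:
  size 1 → [7]=1  [9]=1
  size 2 → [6,7]=1  [7,9]=2  [8,9]=1
  size 3 → [4,6,7]=1  [5,8,9]=1  [6,7,9]=3  [7,8,9]=3
  size 4 → [3,5,8,9]=1  [4,6,7,9]=4  [5,7,8,9]=4  [6,7,8,9]=6
  size 5 → [2,3,5,8,9]=1  [3,5,7,8,9]=5  [4,6,7,8,9]=10  [5,6,7,8,9]=10
  size 6 → [1,2,3,5,8,9]=1  [2,3,5,7,8,9]=6  [3,5,6,7,8,9]=15  [4,5,6,7,8,9]=20
  size 7 → [0,1,2,3,5,8,9]=1  [1,2,3,5,7,8,9]=7  [2,3,5,6,7,8,9]=21  [3,4,5,6,7,8,9]=35
  size 8 → [0,1,2,3,5,7,8,9]=8  [1,2,3,5,6,7,8,9]=28  [2,3,4,5,6,7,8,9]=56
  first=0(a) contributes 84
  first=4(x) contributes 36
|[w]| = 120

120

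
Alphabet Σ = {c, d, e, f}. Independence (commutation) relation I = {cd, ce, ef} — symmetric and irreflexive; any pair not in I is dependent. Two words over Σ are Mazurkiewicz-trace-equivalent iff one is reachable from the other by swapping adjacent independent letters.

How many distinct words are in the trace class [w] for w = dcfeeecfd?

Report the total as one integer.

#0=d has no predecessor
#1=c has no predecessor
#2=f depends on [0:d, 1:c]
#3=e depends on [0:d]
#4=e depends on [3:e]
#5=e depends on [4:e]
#6=c depends on [2:f]
#7=f depends on [6:c]
#8=d depends on [5:e, 7:f]
sources: [0:d, 1:c]
N(rest) = Σ N(rest − s) over sources s of rest; N(one piece) = 1:
  size 1 → [8]=1
  size 2 → [5,8]=1  [7,8]=1
  size 3 → [4,5,8]=1  [5,7,8]=2  [6,7,8]=1
  size 4 → [2,6,7,8]=1  [3,4,5,8]=1  [4,5,7,8]=3  [5,6,7,8]=3
  size 5 → [1,2,6,7,8]=1  [2,5,6,7,8]=4  [3,4,5,7,8]=4  [4,5,6,7,8]=6
  size 6 → [1,2,5,6,7,8]=5  [2,4,5,6,7,8]=10  [3,4,5,6,7,8]=10
  size 7 → [1,2,4,5,6,7,8]=15  [2,3,4,5,6,7,8]=20
  first=0(d) contributes 35
  first=1(c) contributes 20
|[w]| = 55

55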